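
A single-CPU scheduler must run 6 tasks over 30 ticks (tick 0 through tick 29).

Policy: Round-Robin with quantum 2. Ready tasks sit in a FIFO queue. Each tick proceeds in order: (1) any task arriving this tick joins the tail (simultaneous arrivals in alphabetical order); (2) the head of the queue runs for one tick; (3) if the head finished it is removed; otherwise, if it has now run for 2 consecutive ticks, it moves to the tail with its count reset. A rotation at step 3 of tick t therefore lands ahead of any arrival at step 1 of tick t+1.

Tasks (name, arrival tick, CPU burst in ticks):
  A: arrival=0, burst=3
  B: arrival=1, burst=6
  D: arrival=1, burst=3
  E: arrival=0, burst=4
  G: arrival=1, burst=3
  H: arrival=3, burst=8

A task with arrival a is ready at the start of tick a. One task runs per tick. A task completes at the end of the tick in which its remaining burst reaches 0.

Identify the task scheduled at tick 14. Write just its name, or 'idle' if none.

running at tick 14 = E

t=0: queue=[A,E] q_used=0 → run A
t=1: queue=[A,E,B,D,G] q_used=1 → run A
t=2: queue=[E,B,D,G,A] q_used=0 → run E
t=3: queue=[E,B,D,G,A,H] q_used=1 → run E
t=4: queue=[B,D,G,A,H,E] q_used=0 → run B
t=5: queue=[B,D,G,A,H,E] q_used=1 → run B
t=6: queue=[D,G,A,H,E,B] q_used=0 → run D
t=7: queue=[D,G,A,H,E,B] q_used=1 → run D
t=8: queue=[G,A,H,E,B,D] q_used=0 → run G
t=9: queue=[G,A,H,E,B,D] q_used=1 → run G
t=10: queue=[A,H,E,B,D,G] q_used=0 → run A
t=11: queue=[H,E,B,D,G] q_used=0 → run H
t=12: queue=[H,E,B,D,G] q_used=1 → run H
t=13: queue=[E,B,D,G,H] q_used=0 → run E
t=14: queue=[E,B,D,G,H] q_used=1 → run E
t=15: queue=[B,D,G,H] q_used=0 → run B
t=16: queue=[B,D,G,H] q_used=1 → run B
t=17: queue=[D,G,H,B] q_used=0 → run D
t=18: queue=[G,H,B] q_used=0 → run G
t=19: queue=[H,B] q_used=0 → run H
t=20: queue=[H,B] q_used=1 → run H
t=21: queue=[B,H] q_used=0 → run B
t=22: queue=[B,H] q_used=1 → run B
t=23: queue=[H] q_used=0 → run H
t=24: queue=[H] q_used=1 → run H
t=25: queue=[H] q_used=0 → run H
t=26: queue=[H] q_used=1 → run H
t=27: (idle)
t=28: (idle)
t=29: (idle)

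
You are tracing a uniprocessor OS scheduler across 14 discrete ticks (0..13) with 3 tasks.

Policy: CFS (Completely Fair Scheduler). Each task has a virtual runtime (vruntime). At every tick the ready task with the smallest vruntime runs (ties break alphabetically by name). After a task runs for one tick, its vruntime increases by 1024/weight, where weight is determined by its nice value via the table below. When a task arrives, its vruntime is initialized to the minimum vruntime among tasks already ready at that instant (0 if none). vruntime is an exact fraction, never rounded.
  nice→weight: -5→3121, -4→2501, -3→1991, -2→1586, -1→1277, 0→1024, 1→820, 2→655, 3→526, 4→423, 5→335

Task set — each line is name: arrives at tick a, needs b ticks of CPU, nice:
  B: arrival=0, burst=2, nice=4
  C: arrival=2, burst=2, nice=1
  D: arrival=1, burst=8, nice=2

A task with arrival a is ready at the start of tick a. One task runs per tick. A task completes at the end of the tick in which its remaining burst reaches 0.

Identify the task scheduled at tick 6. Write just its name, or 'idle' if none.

running at tick 6 = D

t=0: vr[B=0] → run B
t=1: vr[B=1024/423 D=1024/423] → run B
t=2: vr[C=1024/423 D=1024/423] → run C
t=3: vr[C=318208/86715 D=1024/423] → run D
t=4: vr[C=318208/86715 D=1103872/277065] → run C
t=5: vr[D=1103872/277065] → run D
t=6: vr[D=1537024/277065] → run D
t=7: vr[D=1970176/277065] → run D
t=8: vr[D=2403328/277065] → run D
t=9: vr[D=567296/55413] → run D
t=10: vr[D=3269632/277065] → run D
t=11: vr[D=3702784/277065] → run D
t=12: (idle)
t=13: (idle)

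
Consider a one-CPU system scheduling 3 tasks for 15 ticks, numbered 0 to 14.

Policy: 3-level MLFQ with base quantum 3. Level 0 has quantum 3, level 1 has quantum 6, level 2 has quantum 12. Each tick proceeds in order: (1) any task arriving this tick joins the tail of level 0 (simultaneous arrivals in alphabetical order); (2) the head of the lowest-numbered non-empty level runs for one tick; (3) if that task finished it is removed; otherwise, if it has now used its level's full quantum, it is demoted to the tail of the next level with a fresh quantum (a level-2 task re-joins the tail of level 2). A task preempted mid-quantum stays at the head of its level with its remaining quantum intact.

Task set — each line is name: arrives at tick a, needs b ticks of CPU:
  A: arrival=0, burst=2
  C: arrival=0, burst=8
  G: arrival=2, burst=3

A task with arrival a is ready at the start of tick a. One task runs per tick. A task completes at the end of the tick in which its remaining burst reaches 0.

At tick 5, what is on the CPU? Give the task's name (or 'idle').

running at tick 5 = G

t=0: L0/L1/L2 = AC/-/- → run A
t=1: L0/L1/L2 = AC/-/- → run A
t=2: L0/L1/L2 = CG/-/- → run C
t=3: L0/L1/L2 = CG/-/- → run C
t=4: L0/L1/L2 = CG/-/- → run C
t=5: L0/L1/L2 = G/C/- → run G
t=6: L0/L1/L2 = G/C/- → run G
t=7: L0/L1/L2 = G/C/- → run G
t=8: L0/L1/L2 = -/C/- → run C
t=9: L0/L1/L2 = -/C/- → run C
t=10: L0/L1/L2 = -/C/- → run C
t=11: L0/L1/L2 = -/C/- → run C
t=12: L0/L1/L2 = -/C/- → run C
t=13: (idle)
t=14: (idle)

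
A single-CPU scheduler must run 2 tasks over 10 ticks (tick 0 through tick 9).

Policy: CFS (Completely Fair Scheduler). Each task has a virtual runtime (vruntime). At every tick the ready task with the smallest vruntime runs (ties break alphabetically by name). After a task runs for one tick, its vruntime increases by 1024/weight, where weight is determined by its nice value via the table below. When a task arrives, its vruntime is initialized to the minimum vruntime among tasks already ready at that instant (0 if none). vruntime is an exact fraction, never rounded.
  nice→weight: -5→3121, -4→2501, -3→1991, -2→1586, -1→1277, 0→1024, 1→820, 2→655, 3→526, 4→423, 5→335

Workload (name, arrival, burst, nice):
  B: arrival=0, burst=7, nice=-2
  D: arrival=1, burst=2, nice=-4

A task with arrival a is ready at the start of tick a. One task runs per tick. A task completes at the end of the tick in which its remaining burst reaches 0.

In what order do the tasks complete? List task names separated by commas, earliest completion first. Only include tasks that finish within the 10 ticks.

completion order = D, B

t=0: vr[B=0] → run B
t=1: vr[B=512/793 D=512/793] → run B
t=2: vr[B=1024/793 D=512/793] → run D
t=3: vr[B=1024/793 D=34304/32513] → run D
t=4: vr[B=1024/793] → run B
t=5: vr[B=1536/793] → run B
t=6: vr[B=2048/793] → run B
t=7: vr[B=2560/793] → run B
t=8: vr[B=3072/793] → run B
t=9: (idle)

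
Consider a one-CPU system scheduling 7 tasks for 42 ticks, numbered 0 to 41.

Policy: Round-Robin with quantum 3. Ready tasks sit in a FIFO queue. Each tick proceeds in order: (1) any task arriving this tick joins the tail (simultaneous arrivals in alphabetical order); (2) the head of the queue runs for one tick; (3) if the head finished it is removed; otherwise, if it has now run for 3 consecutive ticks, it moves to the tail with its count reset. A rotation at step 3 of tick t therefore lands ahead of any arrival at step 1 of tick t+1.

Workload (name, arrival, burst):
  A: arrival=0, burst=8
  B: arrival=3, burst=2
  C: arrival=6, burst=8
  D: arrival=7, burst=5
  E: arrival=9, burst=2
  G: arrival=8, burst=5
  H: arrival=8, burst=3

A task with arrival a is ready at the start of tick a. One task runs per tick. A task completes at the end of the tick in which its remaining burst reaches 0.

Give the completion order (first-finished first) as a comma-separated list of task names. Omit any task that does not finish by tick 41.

completion order = B, A, H, E, D, G, C

t=0: queue=[A] q_used=0 → run A
t=1: queue=[A] q_used=1 → run A
t=2: queue=[A] q_used=2 → run A
t=3: queue=[A,B] q_used=0 → run A
t=4: queue=[A,B] q_used=1 → run A
t=5: queue=[A,B] q_used=2 → run A
t=6: queue=[B,A,C] q_used=0 → run B
t=7: queue=[B,A,C,D] q_used=1 → run B
t=8: queue=[A,C,D,G,H] q_used=0 → run A
t=9: queue=[A,C,D,G,H,E] q_used=1 → run A
t=10: queue=[C,D,G,H,E] q_used=0 → run C
t=11: queue=[C,D,G,H,E] q_used=1 → run C
t=12: queue=[C,D,G,H,E] q_used=2 → run C
t=13: queue=[D,G,H,E,C] q_used=0 → run D
t=14: queue=[D,G,H,E,C] q_used=1 → run D
t=15: queue=[D,G,H,E,C] q_used=2 → run D
t=16: queue=[G,H,E,C,D] q_used=0 → run G
t=17: queue=[G,H,E,C,D] q_used=1 → run G
t=18: queue=[G,H,E,C,D] q_used=2 → run G
t=19: queue=[H,E,C,D,G] q_used=0 → run H
t=20: queue=[H,E,C,D,G] q_used=1 → run H
t=21: queue=[H,E,C,D,G] q_used=2 → run H
t=22: queue=[E,C,D,G] q_used=0 → run E
t=23: queue=[E,C,D,G] q_used=1 → run E
t=24: queue=[C,D,G] q_used=0 → run C
t=25: queue=[C,D,G] q_used=1 → run C
t=26: queue=[C,D,G] q_used=2 → run C
t=27: queue=[D,G,C] q_used=0 → run D
t=28: queue=[D,G,C] q_used=1 → run D
t=29: queue=[G,C] q_used=0 → run G
t=30: queue=[G,C] q_used=1 → run G
t=31: queue=[C] q_used=0 → run C
t=32: queue=[C] q_used=1 → run C
t=33: (idle)
t=34: (idle)
t=35: (idle)
t=36: (idle)
t=37: (idle)
t=38: (idle)
t=39: (idle)
t=40: (idle)
t=41: (idle)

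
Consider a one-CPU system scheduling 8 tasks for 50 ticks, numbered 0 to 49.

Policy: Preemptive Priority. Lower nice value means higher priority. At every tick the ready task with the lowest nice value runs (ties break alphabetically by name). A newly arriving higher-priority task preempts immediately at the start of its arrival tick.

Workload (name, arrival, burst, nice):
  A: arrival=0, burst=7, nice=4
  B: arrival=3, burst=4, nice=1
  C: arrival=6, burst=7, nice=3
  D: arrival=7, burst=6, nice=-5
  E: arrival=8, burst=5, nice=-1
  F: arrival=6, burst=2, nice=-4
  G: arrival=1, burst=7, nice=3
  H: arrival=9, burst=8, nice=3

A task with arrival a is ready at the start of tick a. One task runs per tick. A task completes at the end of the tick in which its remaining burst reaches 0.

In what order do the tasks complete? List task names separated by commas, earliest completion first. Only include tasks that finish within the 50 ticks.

t=0: ready={A} → run A
t=1: ready={A,G} → run G
t=2: ready={A,G} → run G
t=3: ready={A,B,G} → run B
t=4: ready={A,B,G} → run B
t=5: ready={A,B,G} → run B
t=6: ready={A,B,C,F,G} → run F
t=7: ready={A,B,C,D,F,G} → run D
t=8: ready={A,B,C,D,E,F,G} → run D
t=9: ready={A,B,C,D,E,F,G,H} → run D
t=10: ready={A,B,C,D,E,F,G,H} → run D
t=11: ready={A,B,C,D,E,F,G,H} → run D
t=12: ready={A,B,C,D,E,F,G,H} → run D
t=13: ready={A,B,C,E,F,G,H} → run F
t=14: ready={A,B,C,E,G,H} → run E
t=15: ready={A,B,C,E,G,H} → run E
t=16: ready={A,B,C,E,G,H} → run E
t=17: ready={A,B,C,E,G,H} → run E
t=18: ready={A,B,C,E,G,H} → run E
t=19: ready={A,B,C,G,H} → run B
t=20: ready={A,C,G,H} → run C
t=21: ready={A,C,G,H} → run C
t=22: ready={A,C,G,H} → run C
t=23: ready={A,C,G,H} → run C
t=24: ready={A,C,G,H} → run C
t=25: ready={A,C,G,H} → run C
t=26: ready={A,C,G,H} → run C
t=27: ready={A,G,H} → run G
t=28: ready={A,G,H} → run G
t=29: ready={A,G,H} → run G
t=30: ready={A,G,H} → run G
t=31: ready={A,G,H} → run G
t=32: ready={A,H} → run H
t=33: ready={A,H} → run H
t=34: ready={A,H} → run H
t=35: ready={A,H} → run H
t=36: ready={A,H} → run H
t=37: ready={A,H} → run H
t=38: ready={A,H} → run H
t=39: ready={A,H} → run H
t=40: ready={A} → run A
t=41: ready={A} → run A
t=42: ready={A} → run A
t=43: ready={A} → run A
t=44: ready={A} → run A
t=45: ready={A} → run A
t=46: (idle)
t=47: (idle)
t=48: (idle)
t=49: (idle)

completion order = D, F, E, B, C, G, H, A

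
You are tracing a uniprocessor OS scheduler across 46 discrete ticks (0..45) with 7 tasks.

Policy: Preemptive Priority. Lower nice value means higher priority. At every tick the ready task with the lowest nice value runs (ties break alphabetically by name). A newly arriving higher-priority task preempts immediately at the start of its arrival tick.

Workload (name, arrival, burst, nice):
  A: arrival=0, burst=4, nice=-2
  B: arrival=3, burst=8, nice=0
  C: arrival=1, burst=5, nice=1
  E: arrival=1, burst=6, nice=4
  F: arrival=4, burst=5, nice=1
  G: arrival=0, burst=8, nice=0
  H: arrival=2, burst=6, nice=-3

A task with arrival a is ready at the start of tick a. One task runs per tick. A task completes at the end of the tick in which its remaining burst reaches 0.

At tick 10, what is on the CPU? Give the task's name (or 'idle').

t=0: ready={A,G} → run A
t=1: ready={A,C,E,G} → run A
t=2: ready={A,C,E,G,H} → run H
t=3: ready={A,B,C,E,G,H} → run H
t=4: ready={A,B,C,E,F,G,H} → run H
t=5: ready={A,B,C,E,F,G,H} → run H
t=6: ready={A,B,C,E,F,G,H} → run H
t=7: ready={A,B,C,E,F,G,H} → run H
t=8: ready={A,B,C,E,F,G} → run A
t=9: ready={A,B,C,E,F,G} → run A
t=10: ready={B,C,E,F,G} → run B
t=11: ready={B,C,E,F,G} → run B
t=12: ready={B,C,E,F,G} → run B
t=13: ready={B,C,E,F,G} → run B
t=14: ready={B,C,E,F,G} → run B
t=15: ready={B,C,E,F,G} → run B
t=16: ready={B,C,E,F,G} → run B
t=17: ready={B,C,E,F,G} → run B
t=18: ready={C,E,F,G} → run G
t=19: ready={C,E,F,G} → run G
t=20: ready={C,E,F,G} → run G
t=21: ready={C,E,F,G} → run G
t=22: ready={C,E,F,G} → run G
t=23: ready={C,E,F,G} → run G
t=24: ready={C,E,F,G} → run G
t=25: ready={C,E,F,G} → run G
t=26: ready={C,E,F} → run C
t=27: ready={C,E,F} → run C
t=28: ready={C,E,F} → run C
t=29: ready={C,E,F} → run C
t=30: ready={C,E,F} → run C
t=31: ready={E,F} → run F
t=32: ready={E,F} → run F
t=33: ready={E,F} → run F
t=34: ready={E,F} → run F
t=35: ready={E,F} → run F
t=36: ready={E} → run E
t=37: ready={E} → run E
t=38: ready={E} → run E
t=39: ready={E} → run E
t=40: ready={E} → run E
t=41: ready={E} → run E
t=42: (idle)
t=43: (idle)
t=44: (idle)
t=45: (idle)

running at tick 10 = B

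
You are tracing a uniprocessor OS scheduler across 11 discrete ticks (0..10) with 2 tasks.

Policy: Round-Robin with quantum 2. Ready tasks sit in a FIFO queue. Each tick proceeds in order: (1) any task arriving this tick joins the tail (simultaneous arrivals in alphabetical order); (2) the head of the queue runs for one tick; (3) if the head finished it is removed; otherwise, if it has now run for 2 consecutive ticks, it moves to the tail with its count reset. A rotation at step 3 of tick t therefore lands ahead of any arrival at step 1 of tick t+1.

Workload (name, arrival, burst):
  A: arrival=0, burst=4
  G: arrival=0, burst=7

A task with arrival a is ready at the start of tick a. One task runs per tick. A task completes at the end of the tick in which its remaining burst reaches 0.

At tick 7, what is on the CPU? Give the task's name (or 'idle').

t=0: queue=[A,G] q_used=0 → run A
t=1: queue=[A,G] q_used=1 → run A
t=2: queue=[G,A] q_used=0 → run G
t=3: queue=[G,A] q_used=1 → run G
t=4: queue=[A,G] q_used=0 → run A
t=5: queue=[A,G] q_used=1 → run A
t=6: queue=[G] q_used=0 → run G
t=7: queue=[G] q_used=1 → run G
t=8: queue=[G] q_used=0 → run G
t=9: queue=[G] q_used=1 → run G
t=10: queue=[G] q_used=0 → run G

running at tick 7 = G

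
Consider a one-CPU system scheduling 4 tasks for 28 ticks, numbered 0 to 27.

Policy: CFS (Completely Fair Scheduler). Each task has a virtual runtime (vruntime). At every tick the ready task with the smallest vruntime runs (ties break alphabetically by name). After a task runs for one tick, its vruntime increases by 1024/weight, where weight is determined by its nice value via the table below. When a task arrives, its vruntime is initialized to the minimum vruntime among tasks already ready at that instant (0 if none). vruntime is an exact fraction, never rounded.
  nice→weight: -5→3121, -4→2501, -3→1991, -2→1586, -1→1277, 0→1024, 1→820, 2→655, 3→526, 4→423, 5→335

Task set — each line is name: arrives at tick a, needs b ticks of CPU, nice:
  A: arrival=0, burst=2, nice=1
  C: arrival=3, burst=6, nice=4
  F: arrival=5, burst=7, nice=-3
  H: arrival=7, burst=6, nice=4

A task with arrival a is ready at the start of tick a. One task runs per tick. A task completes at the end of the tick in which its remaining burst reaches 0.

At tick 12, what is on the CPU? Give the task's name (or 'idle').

t=0: vr[A=0] → run A
t=1: vr[A=256/205] → run A
t=2: (idle)
t=3: vr[C=0] → run C
t=4: vr[C=1024/423] → run C
t=5: vr[C=2048/423 F=2048/423] → run C
t=6: vr[C=1024/141 F=2048/423] → run F
t=7: vr[C=1024/141 F=4510720/842193 H=4510720/842193] → run F
t=8: vr[C=1024/141 F=4943872/842193 H=4510720/842193] → run H
t=9: vr[C=1024/141 F=4943872/842193 H=2183168/280731] → run F
t=10: vr[C=1024/141 F=5377024/842193 H=2183168/280731] → run F
t=11: vr[C=1024/141 F=5810176/842193 H=2183168/280731] → run F
t=12: vr[C=1024/141 F=6243328/842193 H=2183168/280731] → run C
t=13: vr[C=4096/423 F=6243328/842193 H=2183168/280731] → run F
t=14: vr[C=4096/423 F=6676480/842193 H=2183168/280731] → run H
t=15: vr[C=4096/423 F=6676480/842193 H=8588288/842193] → run F
t=16: vr[C=4096/423 H=8588288/842193] → run C
t=17: vr[C=5120/423 H=8588288/842193] → run H
t=18: vr[C=5120/423 H=10627072/842193] → run C
t=19: vr[H=10627072/842193] → run H
t=20: vr[H=4221952/280731] → run H
t=21: vr[H=14704640/842193] → run H
t=22: (idle)
t=23: (idle)
t=24: (idle)
t=25: (idle)
t=26: (idle)
t=27: (idle)

running at tick 12 = C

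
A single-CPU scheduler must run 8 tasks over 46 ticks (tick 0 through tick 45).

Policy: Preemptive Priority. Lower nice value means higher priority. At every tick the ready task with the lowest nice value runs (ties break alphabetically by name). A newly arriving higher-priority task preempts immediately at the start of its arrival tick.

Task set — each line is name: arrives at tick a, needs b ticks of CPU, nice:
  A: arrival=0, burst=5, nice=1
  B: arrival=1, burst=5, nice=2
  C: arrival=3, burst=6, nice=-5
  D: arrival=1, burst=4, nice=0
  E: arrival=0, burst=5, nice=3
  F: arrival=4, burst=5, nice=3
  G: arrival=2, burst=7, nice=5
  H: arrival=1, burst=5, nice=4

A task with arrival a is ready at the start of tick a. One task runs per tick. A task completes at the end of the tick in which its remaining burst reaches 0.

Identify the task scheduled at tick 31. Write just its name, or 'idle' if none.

running at tick 31 = H

t=0: ready={A,E} → run A
t=1: ready={A,B,D,E,H} → run D
t=2: ready={A,B,D,E,G,H} → run D
t=3: ready={A,B,C,D,E,G,H} → run C
t=4: ready={A,B,C,D,E,F,G,H} → run C
t=5: ready={A,B,C,D,E,F,G,H} → run C
t=6: ready={A,B,C,D,E,F,G,H} → run C
t=7: ready={A,B,C,D,E,F,G,H} → run C
t=8: ready={A,B,C,D,E,F,G,H} → run C
t=9: ready={A,B,D,E,F,G,H} → run D
t=10: ready={A,B,D,E,F,G,H} → run D
t=11: ready={A,B,E,F,G,H} → run A
t=12: ready={A,B,E,F,G,H} → run A
t=13: ready={A,B,E,F,G,H} → run A
t=14: ready={A,B,E,F,G,H} → run A
t=15: ready={B,E,F,G,H} → run B
t=16: ready={B,E,F,G,H} → run B
t=17: ready={B,E,F,G,H} → run B
t=18: ready={B,E,F,G,H} → run B
t=19: ready={B,E,F,G,H} → run B
t=20: ready={E,F,G,H} → run E
t=21: ready={E,F,G,H} → run E
t=22: ready={E,F,G,H} → run E
t=23: ready={E,F,G,H} → run E
t=24: ready={E,F,G,H} → run E
t=25: ready={F,G,H} → run F
t=26: ready={F,G,H} → run F
t=27: ready={F,G,H} → run F
t=28: ready={F,G,H} → run F
t=29: ready={F,G,H} → run F
t=30: ready={G,H} → run H
t=31: ready={G,H} → run H
t=32: ready={G,H} → run H
t=33: ready={G,H} → run H
t=34: ready={G,H} → run H
t=35: ready={G} → run G
t=36: ready={G} → run G
t=37: ready={G} → run G
t=38: ready={G} → run G
t=39: ready={G} → run G
t=40: ready={G} → run G
t=41: ready={G} → run G
t=42: (idle)
t=43: (idle)
t=44: (idle)
t=45: (idle)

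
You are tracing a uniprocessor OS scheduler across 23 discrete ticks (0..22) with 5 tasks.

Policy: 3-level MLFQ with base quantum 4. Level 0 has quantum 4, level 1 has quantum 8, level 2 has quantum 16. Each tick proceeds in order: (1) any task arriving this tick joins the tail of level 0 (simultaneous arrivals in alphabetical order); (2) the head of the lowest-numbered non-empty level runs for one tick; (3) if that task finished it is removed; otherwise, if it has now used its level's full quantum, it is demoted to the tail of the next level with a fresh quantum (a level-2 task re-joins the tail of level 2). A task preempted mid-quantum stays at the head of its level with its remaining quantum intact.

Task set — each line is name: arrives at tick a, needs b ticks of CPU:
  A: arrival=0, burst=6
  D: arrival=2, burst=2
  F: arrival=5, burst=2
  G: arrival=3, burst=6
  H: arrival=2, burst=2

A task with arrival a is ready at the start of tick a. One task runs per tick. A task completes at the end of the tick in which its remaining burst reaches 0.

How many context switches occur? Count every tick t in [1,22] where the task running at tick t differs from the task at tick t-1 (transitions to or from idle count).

context switches = 7

t=0: L0/L1/L2 = A/-/- → run A
t=1: L0/L1/L2 = A/-/- → run A
t=2: L0/L1/L2 = ADH/-/- → run A
t=3: L0/L1/L2 = ADHG/-/- → run A
t=4: L0/L1/L2 = DHG/A/- → run D
t=5: L0/L1/L2 = DHGF/A/- → run D
t=6: L0/L1/L2 = HGF/A/- → run H
t=7: L0/L1/L2 = HGF/A/- → run H
t=8: L0/L1/L2 = GF/A/- → run G
t=9: L0/L1/L2 = GF/A/- → run G
t=10: L0/L1/L2 = GF/A/- → run G
t=11: L0/L1/L2 = GF/A/- → run G
t=12: L0/L1/L2 = F/AG/- → run F
t=13: L0/L1/L2 = F/AG/- → run F
t=14: L0/L1/L2 = -/AG/- → run A
t=15: L0/L1/L2 = -/AG/- → run A
t=16: L0/L1/L2 = -/G/- → run G
t=17: L0/L1/L2 = -/G/- → run G
t=18: (idle)
t=19: (idle)
t=20: (idle)
t=21: (idle)
t=22: (idle)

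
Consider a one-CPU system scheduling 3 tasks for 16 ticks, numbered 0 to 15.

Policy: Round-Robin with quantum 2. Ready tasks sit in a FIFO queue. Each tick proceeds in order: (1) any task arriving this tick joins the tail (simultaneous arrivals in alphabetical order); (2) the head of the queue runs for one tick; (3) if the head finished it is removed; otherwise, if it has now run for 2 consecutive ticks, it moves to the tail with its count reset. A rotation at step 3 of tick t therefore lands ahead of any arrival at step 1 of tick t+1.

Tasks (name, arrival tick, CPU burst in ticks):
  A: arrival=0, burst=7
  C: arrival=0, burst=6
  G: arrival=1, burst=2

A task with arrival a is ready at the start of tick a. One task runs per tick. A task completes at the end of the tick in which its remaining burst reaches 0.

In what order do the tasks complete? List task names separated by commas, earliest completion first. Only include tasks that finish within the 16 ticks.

completion order = G, C, A

t=0: queue=[A,C] q_used=0 → run A
t=1: queue=[A,C,G] q_used=1 → run A
t=2: queue=[C,G,A] q_used=0 → run C
t=3: queue=[C,G,A] q_used=1 → run C
t=4: queue=[G,A,C] q_used=0 → run G
t=5: queue=[G,A,C] q_used=1 → run G
t=6: queue=[A,C] q_used=0 → run A
t=7: queue=[A,C] q_used=1 → run A
t=8: queue=[C,A] q_used=0 → run C
t=9: queue=[C,A] q_used=1 → run C
t=10: queue=[A,C] q_used=0 → run A
t=11: queue=[A,C] q_used=1 → run A
t=12: queue=[C,A] q_used=0 → run C
t=13: queue=[C,A] q_used=1 → run C
t=14: queue=[A] q_used=0 → run A
t=15: (idle)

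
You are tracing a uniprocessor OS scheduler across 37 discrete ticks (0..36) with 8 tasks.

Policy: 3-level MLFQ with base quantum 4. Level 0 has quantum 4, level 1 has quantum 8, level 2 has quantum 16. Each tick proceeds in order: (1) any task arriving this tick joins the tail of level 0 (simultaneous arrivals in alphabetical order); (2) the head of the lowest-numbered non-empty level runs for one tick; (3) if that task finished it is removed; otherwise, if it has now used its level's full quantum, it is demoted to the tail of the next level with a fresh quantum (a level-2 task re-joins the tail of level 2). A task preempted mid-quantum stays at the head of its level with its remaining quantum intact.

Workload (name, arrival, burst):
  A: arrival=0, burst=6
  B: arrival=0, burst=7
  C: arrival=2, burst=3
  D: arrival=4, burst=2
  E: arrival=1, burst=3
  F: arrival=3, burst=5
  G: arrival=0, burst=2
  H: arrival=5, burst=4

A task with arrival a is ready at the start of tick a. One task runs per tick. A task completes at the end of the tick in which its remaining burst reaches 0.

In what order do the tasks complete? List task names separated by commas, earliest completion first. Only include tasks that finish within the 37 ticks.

completion order = G, E, C, D, H, A, B, F

t=0: L0/L1/L2 = ABG/-/- → run A
t=1: L0/L1/L2 = ABGE/-/- → run A
t=2: L0/L1/L2 = ABGEC/-/- → run A
t=3: L0/L1/L2 = ABGECF/-/- → run A
t=4: L0/L1/L2 = BGECFD/A/- → run B
t=5: L0/L1/L2 = BGECFDH/A/- → run B
t=6: L0/L1/L2 = BGECFDH/A/- → run B
t=7: L0/L1/L2 = BGECFDH/A/- → run B
t=8: L0/L1/L2 = GECFDH/AB/- → run G
t=9: L0/L1/L2 = GECFDH/AB/- → run G
t=10: L0/L1/L2 = ECFDH/AB/- → run E
t=11: L0/L1/L2 = ECFDH/AB/- → run E
t=12: L0/L1/L2 = ECFDH/AB/- → run E
t=13: L0/L1/L2 = CFDH/AB/- → run C
t=14: L0/L1/L2 = CFDH/AB/- → run C
t=15: L0/L1/L2 = CFDH/AB/- → run C
t=16: L0/L1/L2 = FDH/AB/- → run F
t=17: L0/L1/L2 = FDH/AB/- → run F
t=18: L0/L1/L2 = FDH/AB/- → run F
t=19: L0/L1/L2 = FDH/AB/- → run F
t=20: L0/L1/L2 = DH/ABF/- → run D
t=21: L0/L1/L2 = DH/ABF/- → run D
t=22: L0/L1/L2 = H/ABF/- → run H
t=23: L0/L1/L2 = H/ABF/- → run H
t=24: L0/L1/L2 = H/ABF/- → run H
t=25: L0/L1/L2 = H/ABF/- → run H
t=26: L0/L1/L2 = -/ABF/- → run A
t=27: L0/L1/L2 = -/ABF/- → run A
t=28: L0/L1/L2 = -/BF/- → run B
t=29: L0/L1/L2 = -/BF/- → run B
t=30: L0/L1/L2 = -/BF/- → run B
t=31: L0/L1/L2 = -/F/- → run F
t=32: (idle)
t=33: (idle)
t=34: (idle)
t=35: (idle)
t=36: (idle)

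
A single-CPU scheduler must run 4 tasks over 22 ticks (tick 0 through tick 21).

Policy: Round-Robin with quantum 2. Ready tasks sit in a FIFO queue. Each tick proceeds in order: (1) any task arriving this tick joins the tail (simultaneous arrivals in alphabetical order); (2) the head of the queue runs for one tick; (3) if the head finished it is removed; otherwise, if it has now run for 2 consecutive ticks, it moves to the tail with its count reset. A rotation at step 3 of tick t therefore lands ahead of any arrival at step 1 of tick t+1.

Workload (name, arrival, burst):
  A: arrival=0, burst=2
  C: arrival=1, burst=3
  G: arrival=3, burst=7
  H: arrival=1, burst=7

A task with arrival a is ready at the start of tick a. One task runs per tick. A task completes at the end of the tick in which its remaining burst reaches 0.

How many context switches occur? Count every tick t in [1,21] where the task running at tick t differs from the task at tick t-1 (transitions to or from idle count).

context switches = 11

t=0: queue=[A] q_used=0 → run A
t=1: queue=[A,C,H] q_used=1 → run A
t=2: queue=[C,H] q_used=0 → run C
t=3: queue=[C,H,G] q_used=1 → run C
t=4: queue=[H,G,C] q_used=0 → run H
t=5: queue=[H,G,C] q_used=1 → run H
t=6: queue=[G,C,H] q_used=0 → run G
t=7: queue=[G,C,H] q_used=1 → run G
t=8: queue=[C,H,G] q_used=0 → run C
t=9: queue=[H,G] q_used=0 → run H
t=10: queue=[H,G] q_used=1 → run H
t=11: queue=[G,H] q_used=0 → run G
t=12: queue=[G,H] q_used=1 → run G
t=13: queue=[H,G] q_used=0 → run H
t=14: queue=[H,G] q_used=1 → run H
t=15: queue=[G,H] q_used=0 → run G
t=16: queue=[G,H] q_used=1 → run G
t=17: queue=[H,G] q_used=0 → run H
t=18: queue=[G] q_used=0 → run G
t=19: (idle)
t=20: (idle)
t=21: (idle)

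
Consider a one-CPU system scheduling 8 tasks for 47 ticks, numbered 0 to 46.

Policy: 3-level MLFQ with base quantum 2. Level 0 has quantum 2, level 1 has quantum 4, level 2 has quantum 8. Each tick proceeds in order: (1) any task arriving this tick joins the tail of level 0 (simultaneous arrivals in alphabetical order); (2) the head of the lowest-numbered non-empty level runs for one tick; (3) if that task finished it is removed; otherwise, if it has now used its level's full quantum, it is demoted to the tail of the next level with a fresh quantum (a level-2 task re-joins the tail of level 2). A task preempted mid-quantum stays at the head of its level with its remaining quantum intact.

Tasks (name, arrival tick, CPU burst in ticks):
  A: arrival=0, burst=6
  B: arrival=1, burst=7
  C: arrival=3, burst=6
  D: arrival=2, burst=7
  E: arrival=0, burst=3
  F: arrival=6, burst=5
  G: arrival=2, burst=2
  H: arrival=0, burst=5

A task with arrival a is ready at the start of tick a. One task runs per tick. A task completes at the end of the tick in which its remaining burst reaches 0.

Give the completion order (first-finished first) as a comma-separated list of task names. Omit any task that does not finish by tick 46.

t=0: L0/L1/L2 = AEH/-/- → run A
t=1: L0/L1/L2 = AEHB/-/- → run A
t=2: L0/L1/L2 = EHBDG/A/- → run E
t=3: L0/L1/L2 = EHBDGC/A/- → run E
t=4: L0/L1/L2 = HBDGC/AE/- → run H
t=5: L0/L1/L2 = HBDGC/AE/- → run H
t=6: L0/L1/L2 = BDGCF/AEH/- → run B
t=7: L0/L1/L2 = BDGCF/AEH/- → run B
t=8: L0/L1/L2 = DGCF/AEHB/- → run D
t=9: L0/L1/L2 = DGCF/AEHB/- → run D
t=10: L0/L1/L2 = GCF/AEHBD/- → run G
t=11: L0/L1/L2 = GCF/AEHBD/- → run G
t=12: L0/L1/L2 = CF/AEHBD/- → run C
t=13: L0/L1/L2 = CF/AEHBD/- → run C
t=14: L0/L1/L2 = F/AEHBDC/- → run F
t=15: L0/L1/L2 = F/AEHBDC/- → run F
t=16: L0/L1/L2 = -/AEHBDCF/- → run A
t=17: L0/L1/L2 = -/AEHBDCF/- → run A
t=18: L0/L1/L2 = -/AEHBDCF/- → run A
t=19: L0/L1/L2 = -/AEHBDCF/- → run A
t=20: L0/L1/L2 = -/EHBDCF/- → run E
t=21: L0/L1/L2 = -/HBDCF/- → run H
t=22: L0/L1/L2 = -/HBDCF/- → run H
t=23: L0/L1/L2 = -/HBDCF/- → run H
t=24: L0/L1/L2 = -/BDCF/- → run B
t=25: L0/L1/L2 = -/BDCF/- → run B
t=26: L0/L1/L2 = -/BDCF/- → run B
t=27: L0/L1/L2 = -/BDCF/- → run B
t=28: L0/L1/L2 = -/DCF/B → run D
t=29: L0/L1/L2 = -/DCF/B → run D
t=30: L0/L1/L2 = -/DCF/B → run D
t=31: L0/L1/L2 = -/DCF/B → run D
t=32: L0/L1/L2 = -/CF/BD → run C
t=33: L0/L1/L2 = -/CF/BD → run C
t=34: L0/L1/L2 = -/CF/BD → run C
t=35: L0/L1/L2 = -/CF/BD → run C
t=36: L0/L1/L2 = -/F/BD → run F
t=37: L0/L1/L2 = -/F/BD → run F
t=38: L0/L1/L2 = -/F/BD → run F
t=39: L0/L1/L2 = -/-/BD → run B
t=40: L0/L1/L2 = -/-/D → run D
t=41: (idle)
t=42: (idle)
t=43: (idle)
t=44: (idle)
t=45: (idle)
t=46: (idle)

completion order = G, A, E, H, C, F, B, D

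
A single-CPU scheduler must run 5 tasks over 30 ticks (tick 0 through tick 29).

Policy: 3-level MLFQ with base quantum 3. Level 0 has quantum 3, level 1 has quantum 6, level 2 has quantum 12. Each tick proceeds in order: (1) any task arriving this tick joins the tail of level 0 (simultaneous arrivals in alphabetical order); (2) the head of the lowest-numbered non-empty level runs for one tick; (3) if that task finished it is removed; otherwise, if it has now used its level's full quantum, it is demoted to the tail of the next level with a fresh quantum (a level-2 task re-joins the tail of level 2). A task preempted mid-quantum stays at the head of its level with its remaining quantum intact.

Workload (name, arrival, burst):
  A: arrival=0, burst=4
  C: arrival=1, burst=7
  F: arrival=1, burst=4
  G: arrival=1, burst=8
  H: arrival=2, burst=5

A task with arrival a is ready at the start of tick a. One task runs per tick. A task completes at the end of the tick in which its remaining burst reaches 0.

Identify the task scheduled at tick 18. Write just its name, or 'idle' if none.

t=0: L0/L1/L2 = A/-/- → run A
t=1: L0/L1/L2 = ACFG/-/- → run A
t=2: L0/L1/L2 = ACFGH/-/- → run A
t=3: L0/L1/L2 = CFGH/A/- → run C
t=4: L0/L1/L2 = CFGH/A/- → run C
t=5: L0/L1/L2 = CFGH/A/- → run C
t=6: L0/L1/L2 = FGH/AC/- → run F
t=7: L0/L1/L2 = FGH/AC/- → run F
t=8: L0/L1/L2 = FGH/AC/- → run F
t=9: L0/L1/L2 = GH/ACF/- → run G
t=10: L0/L1/L2 = GH/ACF/- → run G
t=11: L0/L1/L2 = GH/ACF/- → run G
t=12: L0/L1/L2 = H/ACFG/- → run H
t=13: L0/L1/L2 = H/ACFG/- → run H
t=14: L0/L1/L2 = H/ACFG/- → run H
t=15: L0/L1/L2 = -/ACFGH/- → run A
t=16: L0/L1/L2 = -/CFGH/- → run C
t=17: L0/L1/L2 = -/CFGH/- → run C
t=18: L0/L1/L2 = -/CFGH/- → run C
t=19: L0/L1/L2 = -/CFGH/- → run C
t=20: L0/L1/L2 = -/FGH/- → run F
t=21: L0/L1/L2 = -/GH/- → run G
t=22: L0/L1/L2 = -/GH/- → run G
t=23: L0/L1/L2 = -/GH/- → run G
t=24: L0/L1/L2 = -/GH/- → run G
t=25: L0/L1/L2 = -/GH/- → run G
t=26: L0/L1/L2 = -/H/- → run H
t=27: L0/L1/L2 = -/H/- → run H
t=28: (idle)
t=29: (idle)

running at tick 18 = C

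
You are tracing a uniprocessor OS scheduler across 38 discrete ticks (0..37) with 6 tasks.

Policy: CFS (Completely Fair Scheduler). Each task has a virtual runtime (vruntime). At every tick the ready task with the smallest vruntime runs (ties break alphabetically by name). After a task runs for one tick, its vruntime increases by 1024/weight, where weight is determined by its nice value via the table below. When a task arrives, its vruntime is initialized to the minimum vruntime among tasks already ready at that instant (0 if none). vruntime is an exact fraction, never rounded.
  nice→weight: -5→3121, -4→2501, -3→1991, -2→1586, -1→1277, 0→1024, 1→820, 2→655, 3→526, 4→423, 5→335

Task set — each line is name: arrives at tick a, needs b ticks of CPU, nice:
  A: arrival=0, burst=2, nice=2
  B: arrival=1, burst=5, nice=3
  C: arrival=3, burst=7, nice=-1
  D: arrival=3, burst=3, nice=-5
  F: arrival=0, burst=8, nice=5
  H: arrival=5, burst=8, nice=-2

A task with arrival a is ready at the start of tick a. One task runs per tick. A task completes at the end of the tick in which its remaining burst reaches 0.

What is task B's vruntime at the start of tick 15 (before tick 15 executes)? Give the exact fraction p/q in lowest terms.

t=0: vr[A=0 F=0] → run A
t=1: vr[A=1024/655 B=0 F=0] → run B
t=2: vr[A=1024/655 B=512/263 F=0] → run F
t=3: vr[A=1024/655 B=512/263 C=1024/655 D=1024/655 F=1024/335] → run A
t=4: vr[B=512/263 C=1024/655 D=1024/655 F=1024/335] → run C
t=5: vr[B=512/263 C=1978368/836435 D=1024/655 F=1024/335 H=1024/655] → run D
t=6: vr[B=512/263 C=1978368/836435 D=3866624/2044255 F=1024/335 H=1024/655] → run H
t=7: vr[B=512/263 C=1978368/836435 D=3866624/2044255 F=1024/335 H=1147392/519415] → run D
t=8: vr[B=512/263 C=1978368/836435 D=4537344/2044255 F=1024/335 H=1147392/519415] → run B
t=9: vr[B=1024/263 C=1978368/836435 D=4537344/2044255 F=1024/335 H=1147392/519415] → run H
t=10: vr[B=1024/263 C=1978368/836435 D=4537344/2044255 F=1024/335 H=1482752/519415] → run D
t=11: vr[B=1024/263 C=1978368/836435 F=1024/335 H=1482752/519415] → run C
t=12: vr[B=1024/263 C=2649088/836435 F=1024/335 H=1482752/519415] → run H
t=13: vr[B=1024/263 C=2649088/836435 F=1024/335 H=1818112/519415] → run F
t=14: vr[B=1024/263 C=2649088/836435 F=2048/335 H=1818112/519415] → run C
t=15: vr[B=1024/263 C=3319808/836435 F=2048/335 H=1818112/519415] → run H
t=16: vr[B=1024/263 C=3319808/836435 F=2048/335 H=2153472/519415] → run B
t=17: vr[B=1536/263 C=3319808/836435 F=2048/335 H=2153472/519415] → run C
t=18: vr[B=1536/263 C=3990528/836435 F=2048/335 H=2153472/519415] → run H
t=19: vr[B=1536/263 C=3990528/836435 F=2048/335 H=2488832/519415] → run C
t=20: vr[B=1536/263 C=4661248/836435 F=2048/335 H=2488832/519415] → run H
t=21: vr[B=1536/263 C=4661248/836435 F=2048/335 H=2824192/519415] → run H
t=22: vr[B=1536/263 C=4661248/836435 F=2048/335 H=3159552/519415] → run C
t=23: vr[B=1536/263 C=5331968/836435 F=2048/335 H=3159552/519415] → run B
t=24: vr[B=2048/263 C=5331968/836435 F=2048/335 H=3159552/519415] → run H
t=25: vr[B=2048/263 C=5331968/836435 F=2048/335] → run F
t=26: vr[B=2048/263 C=5331968/836435 F=3072/335] → run C
t=27: vr[B=2048/263 F=3072/335] → run B
t=28: vr[F=3072/335] → run F
t=29: vr[F=4096/335] → run F
t=30: vr[F=1024/67] → run F
t=31: vr[F=6144/335] → run F
t=32: vr[F=7168/335] → run F
t=33: (idle)
t=34: (idle)
t=35: (idle)
t=36: (idle)
t=37: (idle)

vruntime(B, start of tick 15) = 1024/263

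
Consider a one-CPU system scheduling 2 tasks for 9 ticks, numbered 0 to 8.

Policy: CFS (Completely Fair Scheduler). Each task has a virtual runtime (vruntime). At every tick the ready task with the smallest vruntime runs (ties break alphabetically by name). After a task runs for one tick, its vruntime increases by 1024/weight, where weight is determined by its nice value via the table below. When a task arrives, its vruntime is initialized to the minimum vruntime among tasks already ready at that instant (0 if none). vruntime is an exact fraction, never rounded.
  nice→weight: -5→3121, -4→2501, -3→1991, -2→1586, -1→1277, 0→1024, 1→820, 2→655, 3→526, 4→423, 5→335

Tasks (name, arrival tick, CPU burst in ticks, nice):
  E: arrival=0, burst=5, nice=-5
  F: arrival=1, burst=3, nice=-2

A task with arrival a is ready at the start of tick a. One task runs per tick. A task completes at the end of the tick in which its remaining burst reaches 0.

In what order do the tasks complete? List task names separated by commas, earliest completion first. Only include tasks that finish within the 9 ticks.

t=0: vr[E=0] → run E
t=1: vr[E=1024/3121 F=1024/3121] → run E
t=2: vr[E=2048/3121 F=1024/3121] → run F
t=3: vr[E=2048/3121 F=2409984/2474953] → run E
t=4: vr[E=3072/3121 F=2409984/2474953] → run F
t=5: vr[E=3072/3121 F=4007936/2474953] → run E
t=6: vr[E=4096/3121 F=4007936/2474953] → run E
t=7: vr[F=4007936/2474953] → run F
t=8: (idle)

completion order = E, F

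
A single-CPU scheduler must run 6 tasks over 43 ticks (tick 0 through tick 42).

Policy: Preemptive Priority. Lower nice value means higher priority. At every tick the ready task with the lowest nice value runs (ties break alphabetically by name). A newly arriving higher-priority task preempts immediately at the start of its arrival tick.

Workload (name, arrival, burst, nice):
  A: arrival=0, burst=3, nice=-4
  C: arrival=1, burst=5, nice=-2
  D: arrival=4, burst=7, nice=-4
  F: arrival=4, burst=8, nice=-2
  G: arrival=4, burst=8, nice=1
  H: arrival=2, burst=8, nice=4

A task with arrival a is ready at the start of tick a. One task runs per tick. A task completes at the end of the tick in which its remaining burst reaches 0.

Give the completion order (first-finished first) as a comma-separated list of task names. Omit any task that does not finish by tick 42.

t=0: ready={A} → run A
t=1: ready={A,C} → run A
t=2: ready={A,C,H} → run A
t=3: ready={C,H} → run C
t=4: ready={C,D,F,G,H} → run D
t=5: ready={C,D,F,G,H} → run D
t=6: ready={C,D,F,G,H} → run D
t=7: ready={C,D,F,G,H} → run D
t=8: ready={C,D,F,G,H} → run D
t=9: ready={C,D,F,G,H} → run D
t=10: ready={C,D,F,G,H} → run D
t=11: ready={C,F,G,H} → run C
t=12: ready={C,F,G,H} → run C
t=13: ready={C,F,G,H} → run C
t=14: ready={C,F,G,H} → run C
t=15: ready={F,G,H} → run F
t=16: ready={F,G,H} → run F
t=17: ready={F,G,H} → run F
t=18: ready={F,G,H} → run F
t=19: ready={F,G,H} → run F
t=20: ready={F,G,H} → run F
t=21: ready={F,G,H} → run F
t=22: ready={F,G,H} → run F
t=23: ready={G,H} → run G
t=24: ready={G,H} → run G
t=25: ready={G,H} → run G
t=26: ready={G,H} → run G
t=27: ready={G,H} → run G
t=28: ready={G,H} → run G
t=29: ready={G,H} → run G
t=30: ready={G,H} → run G
t=31: ready={H} → run H
t=32: ready={H} → run H
t=33: ready={H} → run H
t=34: ready={H} → run H
t=35: ready={H} → run H
t=36: ready={H} → run H
t=37: ready={H} → run H
t=38: ready={H} → run H
t=39: (idle)
t=40: (idle)
t=41: (idle)
t=42: (idle)

completion order = A, D, C, F, G, H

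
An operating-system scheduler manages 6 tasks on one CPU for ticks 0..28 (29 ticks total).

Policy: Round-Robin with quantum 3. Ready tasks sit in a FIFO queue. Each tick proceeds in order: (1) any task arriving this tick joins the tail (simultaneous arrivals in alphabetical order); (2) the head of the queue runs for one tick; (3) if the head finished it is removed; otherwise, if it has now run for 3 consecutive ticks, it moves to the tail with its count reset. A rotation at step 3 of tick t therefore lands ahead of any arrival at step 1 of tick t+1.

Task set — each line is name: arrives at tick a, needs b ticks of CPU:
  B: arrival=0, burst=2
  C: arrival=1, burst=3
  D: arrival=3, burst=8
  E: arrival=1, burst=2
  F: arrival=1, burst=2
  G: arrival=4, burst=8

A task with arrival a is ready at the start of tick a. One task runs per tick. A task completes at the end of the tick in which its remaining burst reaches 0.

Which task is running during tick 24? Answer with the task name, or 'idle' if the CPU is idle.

running at tick 24 = G

t=0: queue=[B] q_used=0 → run B
t=1: queue=[B,C,E,F] q_used=1 → run B
t=2: queue=[C,E,F] q_used=0 → run C
t=3: queue=[C,E,F,D] q_used=1 → run C
t=4: queue=[C,E,F,D,G] q_used=2 → run C
t=5: queue=[E,F,D,G] q_used=0 → run E
t=6: queue=[E,F,D,G] q_used=1 → run E
t=7: queue=[F,D,G] q_used=0 → run F
t=8: queue=[F,D,G] q_used=1 → run F
t=9: queue=[D,G] q_used=0 → run D
t=10: queue=[D,G] q_used=1 → run D
t=11: queue=[D,G] q_used=2 → run D
t=12: queue=[G,D] q_used=0 → run G
t=13: queue=[G,D] q_used=1 → run G
t=14: queue=[G,D] q_used=2 → run G
t=15: queue=[D,G] q_used=0 → run D
t=16: queue=[D,G] q_used=1 → run D
t=17: queue=[D,G] q_used=2 → run D
t=18: queue=[G,D] q_used=0 → run G
t=19: queue=[G,D] q_used=1 → run G
t=20: queue=[G,D] q_used=2 → run G
t=21: queue=[D,G] q_used=0 → run D
t=22: queue=[D,G] q_used=1 → run D
t=23: queue=[G] q_used=0 → run G
t=24: queue=[G] q_used=1 → run G
t=25: (idle)
t=26: (idle)
t=27: (idle)
t=28: (idle)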